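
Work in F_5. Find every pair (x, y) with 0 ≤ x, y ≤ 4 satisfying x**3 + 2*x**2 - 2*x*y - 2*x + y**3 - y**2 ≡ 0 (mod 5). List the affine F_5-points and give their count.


Affine F_5-points: {(0, 0), (0, 1), (4, 1)}; count = 3.

For each of the 25 pairs (x, y) ∈ F_5², evaluate f(x, y) mod 5. Record the zeros.
  x = 0: [0↦0, 1↦0, 2↦4, 3↦3, 4↦3]  zeros at y ∈ {0, 1}
  x = 1: [0↦1, 1↦4, 2↦1, 3↦3, 4↦1]  zeros at y ∈ ∅
  x = 2: [0↦2, 1↦3, 2↦3, 3↦3, 4↦4]  zeros at y ∈ ∅
  x = 3: [0↦4, 1↦3, 2↦1, 3↦4, 4↦3]  zeros at y ∈ ∅
  x = 4: [0↦3, 1↦0, 2↦1, 3↦2, 4↦4]  zeros at y ∈ {1}
Collecting zeros: affine points = {(0, 0), (0, 1), (4, 1)}.
Total count |C(F_5)_aff| = 3.


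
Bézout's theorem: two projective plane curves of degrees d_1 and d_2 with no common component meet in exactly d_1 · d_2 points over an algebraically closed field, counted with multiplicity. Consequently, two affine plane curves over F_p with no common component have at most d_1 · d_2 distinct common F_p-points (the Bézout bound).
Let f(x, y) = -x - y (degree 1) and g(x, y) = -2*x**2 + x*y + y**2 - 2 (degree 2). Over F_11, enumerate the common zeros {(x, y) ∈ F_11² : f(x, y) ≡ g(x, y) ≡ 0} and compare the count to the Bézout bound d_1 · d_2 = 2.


Common zeros: ∅; count = 0; Bézout bound = 2.

deg(f) = 1, deg(g) = 2, so Bézout bound = 2.
Scan x ∈ F_11. For each x, list the y ∈ F_11 with f(x, y) ≡ 0 and those with g(x, y) ≡ 0 (mod 11); the common zeros in that column are the intersection.
  x = 0: f ≡ 0 at y ∈ {0}; g ≡ 0 at y ∈ ∅; common: ∅.
  x = 1: f ≡ 0 at y ∈ {10}; g ≡ 0 at y ∈ ∅; common: ∅.
  x = 2: f ≡ 0 at y ∈ {9}; g ≡ 0 at y ∈ {10}; common: ∅.
  x = 3: f ≡ 0 at y ∈ {8}; g ≡ 0 at y ∈ {9, 10}; common: ∅.
  x = 4: f ≡ 0 at y ∈ {7}; g ≡ 0 at y ∈ {2, 5}; common: ∅.
  x = 5: f ≡ 0 at y ∈ {6}; g ≡ 0 at y ∈ ∅; common: ∅.
  x = 6: f ≡ 0 at y ∈ {5}; g ≡ 0 at y ∈ ∅; common: ∅.
  x = 7: f ≡ 0 at y ∈ {4}; g ≡ 0 at y ∈ {6, 9}; common: ∅.
  x = 8: f ≡ 0 at y ∈ {3}; g ≡ 0 at y ∈ {1, 2}; common: ∅.
  x = 9: f ≡ 0 at y ∈ {2}; g ≡ 0 at y ∈ {1}; common: ∅.
  x = 10: f ≡ 0 at y ∈ {1}; g ≡ 0 at y ∈ ∅; common: ∅.
Collecting: common zeros = ∅, so the count is 0.
Comparison with the Bézout bound: 0 ≤ 2 = deg(f)·deg(g), as expected for curves with no common component (the affine F_11-count falls short of the bound because intersections may lie at infinity, over extension fields, or carry multiplicity).


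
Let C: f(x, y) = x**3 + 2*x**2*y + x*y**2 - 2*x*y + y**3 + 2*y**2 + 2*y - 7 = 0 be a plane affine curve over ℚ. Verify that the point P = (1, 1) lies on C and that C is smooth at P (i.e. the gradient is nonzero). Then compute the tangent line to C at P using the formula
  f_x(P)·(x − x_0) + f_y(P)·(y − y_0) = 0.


Tangent line at P: 6*x + 11*y - 17 = 0.

Step 1: f(1, 1) = 0, so P lies on C.
Step 2: partial derivatives
  f_x(x, y) = 3*x**2 + 4*x*y + y**2 - 2*y, f_y(x, y) = 2*x**2 + 2*x*y - 2*x + 3*y**2 + 4*y + 2.
  f_x(P) = 6, f_y(P) = 11 (gradient nonzero, so P is smooth).
Step 3: tangent line at P: 6·(x − 1) + 11·(y − 1) = 0.
Expanding: 6*x + 11*y - 17 = 0.


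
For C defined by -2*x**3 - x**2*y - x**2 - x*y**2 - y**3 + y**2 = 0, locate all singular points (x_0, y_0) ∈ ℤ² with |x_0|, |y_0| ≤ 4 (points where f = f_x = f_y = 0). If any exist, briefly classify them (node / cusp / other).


Singular points: {(0, 0)}; classification: node.

Compute partial derivatives:
  f_x = -6*x**2 - 2*x*y - 2*x - y**2.
  f_y = -x**2 - 2*x*y - 3*y**2 + 2*y.
Scan x_0 ∈ {−4, ..., 4}. For each x_0, f_y(x_0, y) is a polynomial in y; find its integer roots y ∈ {−4, ..., 4}, then test f_x and f at those candidates.
  x = -4: f_y(-4, y) = -3*y**2 + 10*y - 16; no integer root y with |y| ≤ 4.
  x = -3: f_y(-3, y) = -3*y**2 + 8*y - 9; no integer root y with |y| ≤ 4.
  x = -2: f_y(-2, y) = -3*y**2 + 6*y - 4; no integer root y with |y| ≤ 4.
  x = -1: f_y(-1, y) = -3*y**2 + 4*y - 1; vanishes at y ∈ {1}. (-1, 1): f_x = -3 ≠ 0.
  x = 0: f_y(0, y) = -3*y**2 + 2*y; vanishes at y ∈ {0}. (0, 0): f_x = 0, f = 0 — SINGULAR.
  x = 1: f_y(1, y) = -3*y**2 - 1; no integer root y with |y| ≤ 4.
  x = 2: f_y(2, y) = -3*y**2 - 2*y - 4; no integer root y with |y| ≤ 4.
  x = 3: f_y(3, y) = -3*y**2 - 4*y - 9; no integer root y with |y| ≤ 4.
  x = 4: f_y(4, y) = -3*y**2 - 6*y - 16; no integer root y with |y| ≤ 4.
Only singular point on the grid: (0, 0).
Classify: substitute x = 0 + u, y = 0 + v and expand: f = -2*u**3 - u**2*v - u**2 - u*v**2 - v**3 + v**2.
No constant or linear terms (consistent with a singular point). Quadratic part: -u**2 + v**2. Cubic part: -2*u**3 - u**2*v - u*v**2 - v**3.
The quadratic part v**2 - u**2 = (v − u)(v + u) splits into two distinct linear factors, so there are two distinct tangent lines y − 0 = ±(x − 0) — this is a node (ordinary double point).
Classification: node.


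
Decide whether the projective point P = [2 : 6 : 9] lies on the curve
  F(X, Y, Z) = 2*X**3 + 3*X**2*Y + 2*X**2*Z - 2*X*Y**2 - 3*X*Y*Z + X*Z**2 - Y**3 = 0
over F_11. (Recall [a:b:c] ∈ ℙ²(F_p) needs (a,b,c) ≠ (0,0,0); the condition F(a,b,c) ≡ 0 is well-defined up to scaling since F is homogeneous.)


F(2,6,9) ≡ 1 (mod 11); P is NOT on the curve.

Evaluate F(2, 6, 9) term-by-term (mod 11).
  2*X**3 ↦ 2·8·1·1 = 16
  3*X**2*Y ↦ 3·4·6·1 = 72
  2*X**2*Z ↦ 2·4·1·9 = 72
  -2*X*Y**2 ↦ -2·2·36·1 = -144
  -3*X*Y*Z ↦ -3·2·6·9 = -324
  X*Z**2 ↦ 1·2·1·81 = 162
  -Y**3 ↦ -1·1·216·1 = -216
Sum: F(2, 6, 9) = (16) + (72) + (72) + (-144) + (-324) + (162) + (-216) = -362.
Reducing mod 11: -362 ≡ 1 (mod 11).
Since F(a, b, c) ≡ 1 ≠ 0 (mod 11), P does NOT lie on the curve.


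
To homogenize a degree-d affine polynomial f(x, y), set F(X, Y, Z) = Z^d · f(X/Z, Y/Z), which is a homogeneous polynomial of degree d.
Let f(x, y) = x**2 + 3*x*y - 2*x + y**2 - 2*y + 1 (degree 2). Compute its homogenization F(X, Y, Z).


F(X, Y, Z) = X**2 + 3*X*Y - 2*X*Z + Y**2 - 2*Y*Z + Z**2

deg(f) = 2.
Substitute x = X/Z, y = Y/Z into f, then multiply by Z^2.
  monomial 1·x^2·y^0 ↦ 1·X^2·Y^0·Z^0.
  monomial 3·x^1·y^1 ↦ 3·X^1·Y^1·Z^0.
  monomial -2·x^1·y^0 ↦ -2·X^1·Y^0·Z^1.
  monomial 1·x^0·y^2 ↦ 1·X^0·Y^2·Z^0.
  monomial -2·x^0·y^1 ↦ -2·X^0·Y^1·Z^1.
  monomial 1·x^0·y^0 ↦ 1·X^0·Y^0·Z^2.
Collecting: F(X, Y, Z) = X**2 + 3*X*Y - 2*X*Z + Y**2 - 2*Y*Z + Z**2.


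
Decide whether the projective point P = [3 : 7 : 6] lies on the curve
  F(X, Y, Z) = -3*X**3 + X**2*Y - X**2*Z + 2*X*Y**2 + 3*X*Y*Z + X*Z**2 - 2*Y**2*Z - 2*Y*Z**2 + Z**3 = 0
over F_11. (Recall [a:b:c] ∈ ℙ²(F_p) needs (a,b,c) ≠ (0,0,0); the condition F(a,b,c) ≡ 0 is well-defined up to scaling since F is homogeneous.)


F(3,7,6) ≡ 8 (mod 11); P is NOT on the curve.

Evaluate F(3, 7, 6) term-by-term (mod 11).
  -3*X**3 ↦ -3·27·1·1 = -81
  X**2*Y ↦ 1·9·7·1 = 63
  -X**2*Z ↦ -1·9·1·6 = -54
  2*X*Y**2 ↦ 2·3·49·1 = 294
  3*X*Y*Z ↦ 3·3·7·6 = 378
  X*Z**2 ↦ 1·3·1·36 = 108
  -2*Y**2*Z ↦ -2·1·49·6 = -588
  -2*Y*Z**2 ↦ -2·1·7·36 = -504
  Z**3 ↦ 1·1·1·216 = 216
Sum: F(3, 7, 6) = (-81) + (63) + (-54) + (294) + (378) + (108) + (-588) + (-504) + (216) = -168.
Reducing mod 11: -168 ≡ 8 (mod 11).
Since F(a, b, c) ≡ 8 ≠ 0 (mod 11), P does NOT lie on the curve.


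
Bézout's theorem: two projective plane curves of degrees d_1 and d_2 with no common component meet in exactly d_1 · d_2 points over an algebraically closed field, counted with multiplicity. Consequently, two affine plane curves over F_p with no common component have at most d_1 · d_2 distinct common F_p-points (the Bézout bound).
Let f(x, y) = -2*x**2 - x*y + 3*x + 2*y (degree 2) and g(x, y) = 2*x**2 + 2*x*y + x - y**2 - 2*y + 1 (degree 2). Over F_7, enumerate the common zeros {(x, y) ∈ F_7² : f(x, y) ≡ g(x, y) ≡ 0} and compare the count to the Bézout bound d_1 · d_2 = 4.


Common zeros: {(5, 0)}; count = 1; Bézout bound = 4.

deg(f) = 2, deg(g) = 2, so Bézout bound = 4.
Scan x ∈ F_7. For each x, list the y ∈ F_7 with f(x, y) ≡ 0 and those with g(x, y) ≡ 0 (mod 7); the common zeros in that column are the intersection.
  x = 0: f ≡ 0 at y ∈ {0}; g ≡ 0 at y ∈ {2, 3}; common: ∅.
  x = 1: f ≡ 0 at y ∈ {6}; g ≡ 0 at y ∈ {2, 5}; common: ∅.
  x = 2: f ≡ 0 at y ∈ ∅; g ≡ 0 at y ∈ ∅; common: ∅.
  x = 3: f ≡ 0 at y ∈ {5}; g ≡ 0 at y ∈ ∅; common: ∅.
  x = 4: f ≡ 0 at y ∈ {4}; g ≡ 0 at y ∈ {1, 5}; common: ∅.
  x = 5: f ≡ 0 at y ∈ {0}; g ≡ 0 at y ∈ {0, 1}; common: {0}.
  x = 6: f ≡ 0 at y ∈ {4}; g ≡ 0 at y ∈ ∅; common: ∅.
Collecting: common zeros = {(5, 0)}, so the count is 1.
Comparison with the Bézout bound: 1 ≤ 4 = deg(f)·deg(g), as expected for curves with no common component (the affine F_7-count falls short of the bound because intersections may lie at infinity, over extension fields, or carry multiplicity).


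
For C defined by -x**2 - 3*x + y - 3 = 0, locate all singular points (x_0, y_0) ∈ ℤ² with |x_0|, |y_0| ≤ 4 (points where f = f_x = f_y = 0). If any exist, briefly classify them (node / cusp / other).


No singular points in the scanned grid; C is smooth there.

Compute partial derivatives:
  f_x = -2*x - 3.
  f_y = 1.
f_y = 1 is a nonzero constant, so f_y never vanishes: no point (x, y) can satisfy f = f_x = f_y = 0. In particular no (x, y) ∈ {−4, ..., 4}² is singular; the curve is smooth.


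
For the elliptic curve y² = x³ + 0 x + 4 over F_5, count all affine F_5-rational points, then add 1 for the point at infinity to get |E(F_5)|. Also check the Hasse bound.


Affine points = {(0, 2), (0, 3), (1, 0), (3, 1), (3, 4)}; affine count = 5; |E(F_5)| = 6.

Discriminant check: Δ ∝ 4a³ + 27b² = 4·0³ + 27·4² = 4·0 + 27·16 ≡ 2 (mod 5). Nonzero ⇒ E is nonsingular.
For each x ∈ F_5, compute rhs = x³ + 0·x + 4 mod 5, then count y ∈ F_5 with y² ≡ rhs.
  x = 0: rhs = 4, matching y values: 2, 3 (2 points).
  x = 1: rhs = 0, matching y values: 0 (1 points).
  x = 2: rhs = 2, matching y values: none (0 points).
  x = 3: rhs = 1, matching y values: 1, 4 (2 points).
  x = 4: rhs = 3, matching y values: none (0 points).
Total affine count: 5.
Full point count |E(F_5)| = 5 + 1 = 6.
Hasse bound: |6 − (5+1)| = |0| = 0 ≤ 2√5 ≈ 4.4721 ✓.


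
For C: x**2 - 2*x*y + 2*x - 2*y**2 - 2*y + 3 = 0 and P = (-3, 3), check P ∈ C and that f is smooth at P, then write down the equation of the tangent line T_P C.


Tangent line at P: -10*x - 8*y - 6 = 0.

Step 1: f(-3, 3) = 0, so P lies on C.
Step 2: partial derivatives
  f_x(x, y) = 2*x - 2*y + 2, f_y(x, y) = -2*x - 4*y - 2.
  f_x(P) = -10, f_y(P) = -8 (gradient nonzero, so P is smooth).
Step 3: tangent line at P: -10·(x − -3) + -8·(y − 3) = 0.
Expanding: -10*x - 8*y - 6 = 0.


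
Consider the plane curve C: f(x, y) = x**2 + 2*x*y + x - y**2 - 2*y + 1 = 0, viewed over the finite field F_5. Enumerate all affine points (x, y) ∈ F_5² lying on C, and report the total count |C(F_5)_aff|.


Affine F_5-points: {(4, 3)}; count = 1.

For each of the 25 pairs (x, y) ∈ F_5², evaluate f(x, y) mod 5. Record the zeros.
  x = 0: [0↦1, 1↦3, 2↦3, 3↦1, 4↦2]  zeros at y ∈ ∅
  x = 1: [0↦3, 1↦2, 2↦4, 3↦4, 4↦2]  zeros at y ∈ ∅
  x = 2: [0↦2, 1↦3, 2↦2, 3↦4, 4↦4]  zeros at y ∈ ∅
  x = 3: [0↦3, 1↦1, 2↦2, 3↦1, 4↦3]  zeros at y ∈ ∅
  x = 4: [0↦1, 1↦1, 2↦4, 3↦0, 4↦4]  zeros at y ∈ {3}
Collecting zeros: affine points = {(4, 3)}.
Total count |C(F_5)_aff| = 1.


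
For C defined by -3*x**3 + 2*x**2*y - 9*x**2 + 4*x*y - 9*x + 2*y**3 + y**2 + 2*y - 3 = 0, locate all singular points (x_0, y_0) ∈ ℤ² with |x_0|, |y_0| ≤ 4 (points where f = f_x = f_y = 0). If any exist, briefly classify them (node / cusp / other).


Singular points: {(-1, 0)}; classification: cusp.

Compute partial derivatives:
  f_x = -9*x**2 + 4*x*y - 18*x + 4*y - 9.
  f_y = 2*x**2 + 4*x + 6*y**2 + 2*y + 2.
Scan x_0 ∈ {−4, ..., 4}. For each x_0, f_y(x_0, y) is a polynomial in y; find its integer roots y ∈ {−4, ..., 4}, then test f_x and f at those candidates.
  x = -4: f_y(-4, y) = 6*y**2 + 2*y + 18; no integer root y with |y| ≤ 4.
  x = -3: f_y(-3, y) = 6*y**2 + 2*y + 8; no integer root y with |y| ≤ 4.
  x = -2: f_y(-2, y) = 6*y**2 + 2*y + 2; no integer root y with |y| ≤ 4.
  x = -1: f_y(-1, y) = 6*y**2 + 2*y; vanishes at y ∈ {0}. (-1, 0): f_x = 0, f = 0 — SINGULAR.
  x = 0: f_y(0, y) = 6*y**2 + 2*y + 2; no integer root y with |y| ≤ 4.
  x = 1: f_y(1, y) = 6*y**2 + 2*y + 8; no integer root y with |y| ≤ 4.
  x = 2: f_y(2, y) = 6*y**2 + 2*y + 18; no integer root y with |y| ≤ 4.
  x = 3: f_y(3, y) = 6*y**2 + 2*y + 32; no integer root y with |y| ≤ 4.
  x = 4: f_y(4, y) = 6*y**2 + 2*y + 50; no integer root y with |y| ≤ 4.
Only singular point on the grid: (-1, 0).
Classify: substitute x = -1 + u, y = 0 + v and expand: f = -3*u**3 + 2*u**2*v + 2*v**3 + v**2.
No constant or linear terms (consistent with a singular point). Quadratic part: v**2. Cubic part: -3*u**3 + 2*u**2*v + 2*v**3.
The quadratic part v**2 is a perfect square, so there is a single (double) tangent line v = 0, i.e. y = 0. Restricting the cubic part to that line (v = 0) leaves -3*u**3 ≠ 0, so f is not divisible by v and the branch is v² ≈ 3*u**3 to lowest order — this is a cusp.
Classification: cusp.


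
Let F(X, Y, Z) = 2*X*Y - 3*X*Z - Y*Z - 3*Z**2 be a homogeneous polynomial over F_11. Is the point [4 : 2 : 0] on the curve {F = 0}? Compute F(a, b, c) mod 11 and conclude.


F(4,2,0) ≡ 5 (mod 11); P is NOT on the curve.

Evaluate F(4, 2, 0) term-by-term (mod 11).
  2*X*Y ↦ 2·4·2·1 = 16
  -3*X*Z ↦ -3·4·1·0 = 0
  -Y*Z ↦ -1·1·2·0 = 0
  -3*Z**2 ↦ -3·1·1·0 = 0
Sum: F(4, 2, 0) = (16) + (0) + (0) + (0) = 16.
Reducing mod 11: 16 ≡ 5 (mod 11).
Since F(a, b, c) ≡ 5 ≠ 0 (mod 11), P does NOT lie on the curve.


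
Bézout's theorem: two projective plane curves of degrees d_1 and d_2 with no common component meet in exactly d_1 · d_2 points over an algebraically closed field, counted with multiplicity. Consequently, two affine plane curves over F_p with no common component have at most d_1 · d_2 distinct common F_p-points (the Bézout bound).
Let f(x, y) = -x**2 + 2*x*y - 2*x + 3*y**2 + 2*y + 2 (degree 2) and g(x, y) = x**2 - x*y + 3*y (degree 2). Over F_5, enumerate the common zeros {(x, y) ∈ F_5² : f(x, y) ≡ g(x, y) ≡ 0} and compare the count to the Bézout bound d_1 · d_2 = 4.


Common zeros: ∅; count = 0; Bézout bound = 4.

deg(f) = 2, deg(g) = 2, so Bézout bound = 4.
Scan x ∈ F_5. For each x, list the y ∈ F_5 with f(x, y) ≡ 0 and those with g(x, y) ≡ 0 (mod 5); the common zeros in that column are the intersection.
  x = 0: f ≡ 0 at y ∈ {3}; g ≡ 0 at y ∈ {0}; common: ∅.
  x = 1: f ≡ 0 at y ∈ ∅; g ≡ 0 at y ∈ {2}; common: ∅.
  x = 2: f ≡ 0 at y ∈ ∅; g ≡ 0 at y ∈ {1}; common: ∅.
  x = 3: f ≡ 0 at y ∈ {2}; g ≡ 0 at y ∈ ∅; common: ∅.
  x = 4: f ≡ 0 at y ∈ {2, 3}; g ≡ 0 at y ∈ {1}; common: ∅.
Collecting: common zeros = ∅, so the count is 0.
Comparison with the Bézout bound: 0 ≤ 4 = deg(f)·deg(g), as expected for curves with no common component (the affine F_5-count falls short of the bound because intersections may lie at infinity, over extension fields, or carry multiplicity).


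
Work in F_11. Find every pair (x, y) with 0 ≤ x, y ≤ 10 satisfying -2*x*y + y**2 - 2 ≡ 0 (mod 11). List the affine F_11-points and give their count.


Affine F_11-points: {(1, 6), (1, 7), (3, 3), (5, 1), (5, 9), (6, 2), (6, 10), (8, 8), (10, 4), (10, 5)}; count = 10.

For each of the 121 pairs (x, y) ∈ F_11², evaluate f(x, y) mod 11. Record the zeros.
  x = 0: [0↦9, 1↦10, 2↦2, 3↦7, 4↦3, 5↦1, 6↦1, 7↦3, 8↦7, 9↦2, 10↦10]  zeros at y ∈ ∅
  x = 1: [0↦9, 1↦8, 2↦9, 3↦1, 4↦6, 5↦2, 6↦0, 7↦0, 8↦2, 9↦6, 10↦1]  zeros at y ∈ {6, 7}
  x = 2: [0↦9, 1↦6, 2↦5, 3↦6, 4↦9, 5↦3, 6↦10, 7↦8, 8↦8, 9↦10, 10↦3]  zeros at y ∈ ∅
  x = 3: [0↦9, 1↦4, 2↦1, 3↦0, 4↦1, 5↦4, 6↦9, 7↦5, 8↦3, 9↦3, 10↦5]  zeros at y ∈ {3}
  x = 4: [0↦9, 1↦2, 2↦8, 3↦5, 4↦4, 5↦5, 6↦8, 7↦2, 8↦9, 9↦7, 10↦7]  zeros at y ∈ ∅
  x = 5: [0↦9, 1↦0, 2↦4, 3↦10, 4↦7, 5↦6, 6↦7, 7↦10, 8↦4, 9↦0, 10↦9]  zeros at y ∈ {1, 9}
  x = 6: [0↦9, 1↦9, 2↦0, 3↦4, 4↦10, 5↦7, 6↦6, 7↦7, 8↦10, 9↦4, 10↦0]  zeros at y ∈ {2, 10}
  x = 7: [0↦9, 1↦7, 2↦7, 3↦9, 4↦2, 5↦8, 6↦5, 7↦4, 8↦5, 9↦8, 10↦2]  zeros at y ∈ ∅
  x = 8: [0↦9, 1↦5, 2↦3, 3↦3, 4↦5, 5↦9, 6↦4, 7↦1, 8↦0, 9↦1, 10↦4]  zeros at y ∈ {8}
  x = 9: [0↦9, 1↦3, 2↦10, 3↦8, 4↦8, 5↦10, 6↦3, 7↦9, 8↦6, 9↦5, 10↦6]  zeros at y ∈ ∅
  x = 10: [0↦9, 1↦1, 2↦6, 3↦2, 4↦0, 5↦0, 6↦2, 7↦6, 8↦1, 9↦9, 10↦8]  zeros at y ∈ {4, 5}
Collecting zeros: affine points = {(1, 6), (1, 7), (3, 3), (5, 1), (5, 9), (6, 2), (6, 10), (8, 8), (10, 4), (10, 5)}.
Total count |C(F_11)_aff| = 10.


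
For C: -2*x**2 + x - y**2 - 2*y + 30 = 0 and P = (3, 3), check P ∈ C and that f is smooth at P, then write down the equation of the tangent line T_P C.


Tangent line at P: -11*x - 8*y + 57 = 0.

Step 1: f(3, 3) = 0, so P lies on C.
Step 2: partial derivatives
  f_x(x, y) = 1 - 4*x, f_y(x, y) = -2*y - 2.
  f_x(P) = -11, f_y(P) = -8 (gradient nonzero, so P is smooth).
Step 3: tangent line at P: -11·(x − 3) + -8·(y − 3) = 0.
Expanding: -11*x - 8*y + 57 = 0.


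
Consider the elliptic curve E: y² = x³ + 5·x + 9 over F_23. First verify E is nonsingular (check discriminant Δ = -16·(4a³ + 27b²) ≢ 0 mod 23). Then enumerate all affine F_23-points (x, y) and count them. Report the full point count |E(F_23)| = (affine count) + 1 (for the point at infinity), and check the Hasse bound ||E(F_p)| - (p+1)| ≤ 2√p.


Affine points = {(0, 3), (0, 20), (2, 2), (2, 21), (4, 1), (4, 22), (6, 5), (6, 18), (8, 3), (8, 20), (9, 1), (9, 22), (10, 1), (10, 22), (12, 7), (12, 16), (15, 3), (15, 20), (17, 4), (17, 19), (20, 6), (20, 17), (22, 7), (22, 16)}; affine count = 24; |E(F_23)| = 25.

Discriminant check: Δ ∝ 4a³ + 27b² = 4·5³ + 27·9² = 4·125 + 27·81 ≡ 19 (mod 23). Nonzero ⇒ E is nonsingular.
For each x ∈ F_23, compute rhs = x³ + 5·x + 9 mod 23, then count y ∈ F_23 with y² ≡ rhs.
  x = 0: rhs = 9, matching y values: 3, 20 (2 points).
  x = 1: rhs = 15, matching y values: none (0 points).
  x = 2: rhs = 4, matching y values: 2, 21 (2 points).
  x = 3: rhs = 5, matching y values: none (0 points).
  x = 4: rhs = 1, matching y values: 1, 22 (2 points).
  x = 5: rhs = 21, matching y values: none (0 points).
  x = 6: rhs = 2, matching y values: 5, 18 (2 points).
  x = 7: rhs = 19, matching y values: none (0 points).
  x = 8: rhs = 9, matching y values: 3, 20 (2 points).
  x = 9: rhs = 1, matching y values: 1, 22 (2 points).
  x = 10: rhs = 1, matching y values: 1, 22 (2 points).
  x = 11: rhs = 15, matching y values: none (0 points).
  x = 12: rhs = 3, matching y values: 7, 16 (2 points).
  x = 13: rhs = 17, matching y values: none (0 points).
  x = 14: rhs = 17, matching y values: none (0 points).
  x = 15: rhs = 9, matching y values: 3, 20 (2 points).
  x = 16: rhs = 22, matching y values: none (0 points).
  x = 17: rhs = 16, matching y values: 4, 19 (2 points).
  x = 18: rhs = 20, matching y values: none (0 points).
  x = 19: rhs = 17, matching y values: none (0 points).
  x = 20: rhs = 13, matching y values: 6, 17 (2 points).
  x = 21: rhs = 14, matching y values: none (0 points).
  x = 22: rhs = 3, matching y values: 7, 16 (2 points).
Total affine count: 24.
Full point count |E(F_23)| = 24 + 1 = 25.
Hasse bound: |25 − (23+1)| = |1| = 1 ≤ 2√23 ≈ 9.5917 ✓.


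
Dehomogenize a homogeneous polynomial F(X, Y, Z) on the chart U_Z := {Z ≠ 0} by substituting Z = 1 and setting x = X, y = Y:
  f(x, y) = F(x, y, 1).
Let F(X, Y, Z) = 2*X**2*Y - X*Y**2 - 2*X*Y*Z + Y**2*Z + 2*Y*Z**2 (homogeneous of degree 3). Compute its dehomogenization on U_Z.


f(x, y) = 2*x**2*y - x*y**2 - 2*x*y + y**2 + 2*y

On U_Z we set Z = 1. Each monomial c·X^i·Y^j·Z^k in F becomes c·x^i·y^j·1^k = c·x^i·y^j.
Substituting Z = 1: F(X, Y, 1) = 2*x**2*y - x*y**2 - 2*x*y + y**2 + 2*y.
Note: deg(f) ≤ deg(F) = 3; strict inequality happens when F is divisible by Z (lost terms).


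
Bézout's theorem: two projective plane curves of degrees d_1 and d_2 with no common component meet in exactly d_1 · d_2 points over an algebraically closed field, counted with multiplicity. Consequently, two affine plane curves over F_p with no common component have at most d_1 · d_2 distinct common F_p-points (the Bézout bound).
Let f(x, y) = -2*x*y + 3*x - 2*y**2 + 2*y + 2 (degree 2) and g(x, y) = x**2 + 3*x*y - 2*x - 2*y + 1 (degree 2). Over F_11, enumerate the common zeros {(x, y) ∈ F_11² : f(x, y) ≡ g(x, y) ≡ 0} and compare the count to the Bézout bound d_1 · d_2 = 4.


Common zeros: ∅; count = 0; Bézout bound = 4.

deg(f) = 2, deg(g) = 2, so Bézout bound = 4.
Scan x ∈ F_11. For each x, list the y ∈ F_11 with f(x, y) ≡ 0 and those with g(x, y) ≡ 0 (mod 11); the common zeros in that column are the intersection.
  x = 0: f ≡ 0 at y ∈ {4, 8}; g ≡ 0 at y ∈ {6}; common: ∅.
  x = 1: f ≡ 0 at y ∈ ∅; g ≡ 0 at y ∈ {0}; common: ∅.
  x = 2: f ≡ 0 at y ∈ ∅; g ≡ 0 at y ∈ {8}; common: ∅.
  x = 3: f ≡ 0 at y ∈ {0, 9}; g ≡ 0 at y ∈ {1}; common: ∅.
  x = 4: f ≡ 0 at y ∈ {3, 5}; g ≡ 0 at y ∈ {9}; common: ∅.
  x = 5: f ≡ 0 at y ∈ ∅; g ≡ 0 at y ∈ {3}; common: ∅.
  x = 6: f ≡ 0 at y ∈ ∅; g ≡ 0 at y ∈ {6}; common: ∅.
  x = 7: f ≡ 0 at y ∈ {6, 10}; g ≡ 0 at y ∈ {1}; common: ∅.
  x = 8: f ≡ 0 at y ∈ ∅; g ≡ 0 at y ∈ ∅; common: ∅.
  x = 9: f ≡ 0 at y ∈ {1, 2}; g ≡ 0 at y ∈ {8}; common: ∅.
  x = 10: f ≡ 0 at y ∈ ∅; g ≡ 0 at y ∈ {3}; common: ∅.
Collecting: common zeros = ∅, so the count is 0.
Comparison with the Bézout bound: 0 ≤ 4 = deg(f)·deg(g), as expected for curves with no common component (the affine F_11-count falls short of the bound because intersections may lie at infinity, over extension fields, or carry multiplicity).


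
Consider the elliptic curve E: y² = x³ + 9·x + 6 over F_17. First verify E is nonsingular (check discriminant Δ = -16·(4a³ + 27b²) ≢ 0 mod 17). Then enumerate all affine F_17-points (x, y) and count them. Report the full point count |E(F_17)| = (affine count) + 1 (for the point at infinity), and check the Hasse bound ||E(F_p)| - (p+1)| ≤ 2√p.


Affine points = {(1, 4), (1, 13), (2, 7), (2, 10), (3, 3), (3, 14), (4, 2), (4, 15), (6, 2), (6, 15), (7, 2), (7, 15), (9, 0), (10, 5), (10, 12), (11, 5), (11, 12), (13, 5), (13, 12), (16, 8), (16, 9)}; affine count = 21; |E(F_17)| = 22.

Discriminant check: Δ ∝ 4a³ + 27b² = 4·9³ + 27·6² = 4·729 + 27·36 ≡ 12 (mod 17). Nonzero ⇒ E is nonsingular.
For each x ∈ F_17, compute rhs = x³ + 9·x + 6 mod 17, then count y ∈ F_17 with y² ≡ rhs.
  x = 0: rhs = 6, matching y values: none (0 points).
  x = 1: rhs = 16, matching y values: 4, 13 (2 points).
  x = 2: rhs = 15, matching y values: 7, 10 (2 points).
  x = 3: rhs = 9, matching y values: 3, 14 (2 points).
  x = 4: rhs = 4, matching y values: 2, 15 (2 points).
  x = 5: rhs = 6, matching y values: none (0 points).
  x = 6: rhs = 4, matching y values: 2, 15 (2 points).
  x = 7: rhs = 4, matching y values: 2, 15 (2 points).
  x = 8: rhs = 12, matching y values: none (0 points).
  x = 9: rhs = 0, matching y values: 0 (1 points).
  x = 10: rhs = 8, matching y values: 5, 12 (2 points).
  x = 11: rhs = 8, matching y values: 5, 12 (2 points).
  x = 12: rhs = 6, matching y values: none (0 points).
  x = 13: rhs = 8, matching y values: 5, 12 (2 points).
  x = 14: rhs = 3, matching y values: none (0 points).
  x = 15: rhs = 14, matching y values: none (0 points).
  x = 16: rhs = 13, matching y values: 8, 9 (2 points).
Total affine count: 21.
Full point count |E(F_17)| = 21 + 1 = 22.
Hasse bound: |22 − (17+1)| = |4| = 4 ≤ 2√17 ≈ 8.2462 ✓.


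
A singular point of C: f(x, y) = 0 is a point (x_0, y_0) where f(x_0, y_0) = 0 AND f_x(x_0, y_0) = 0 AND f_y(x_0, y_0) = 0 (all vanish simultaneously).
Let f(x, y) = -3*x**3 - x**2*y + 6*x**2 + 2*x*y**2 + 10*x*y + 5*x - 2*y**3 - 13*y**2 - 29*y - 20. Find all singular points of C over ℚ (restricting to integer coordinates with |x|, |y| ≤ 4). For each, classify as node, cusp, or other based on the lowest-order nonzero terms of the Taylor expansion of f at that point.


Singular points: {(1, -2)}; classification: node.

Compute partial derivatives:
  f_x = -9*x**2 - 2*x*y + 12*x + 2*y**2 + 10*y + 5.
  f_y = -x**2 + 4*x*y + 10*x - 6*y**2 - 26*y - 29.
Scan x_0 ∈ {−4, ..., 4}. For each x_0, f_y(x_0, y) is a polynomial in y; find its integer roots y ∈ {−4, ..., 4}, then test f_x and f at those candidates.
  x = -4: f_y(-4, y) = -6*y**2 - 42*y - 85; no integer root y with |y| ≤ 4.
  x = -3: f_y(-3, y) = -6*y**2 - 38*y - 68; no integer root y with |y| ≤ 4.
  x = -2: f_y(-2, y) = -6*y**2 - 34*y - 53; no integer root y with |y| ≤ 4.
  x = -1: f_y(-1, y) = -6*y**2 - 30*y - 40; no integer root y with |y| ≤ 4.
  x = 0: f_y(0, y) = -6*y**2 - 26*y - 29; no integer root y with |y| ≤ 4.
  x = 1: f_y(1, y) = -6*y**2 - 22*y - 20; vanishes at y ∈ {-2}. (1, -2): f_x = 0, f = 0 — SINGULAR.
  x = 2: f_y(2, y) = -6*y**2 - 18*y - 13; no integer root y with |y| ≤ 4.
  x = 3: f_y(3, y) = -6*y**2 - 14*y - 8; vanishes at y ∈ {-1}. (3, -1): f_x = -42 ≠ 0.
  x = 4: f_y(4, y) = -6*y**2 - 10*y - 5; no integer root y with |y| ≤ 4.
Only singular point on the grid: (1, -2).
Classify: substitute x = 1 + u, y = -2 + v and expand: f = -3*u**3 - u**2*v - u**2 + 2*u*v**2 - 2*v**3 + v**2.
No constant or linear terms (consistent with a singular point). Quadratic part: -u**2 + v**2. Cubic part: -3*u**3 - u**2*v + 2*u*v**2 - 2*v**3.
The quadratic part v**2 - u**2 = (v − u)(v + u) splits into two distinct linear factors, so there are two distinct tangent lines y − -2 = ±(x − 1) — this is a node (ordinary double point).
Classification: node.


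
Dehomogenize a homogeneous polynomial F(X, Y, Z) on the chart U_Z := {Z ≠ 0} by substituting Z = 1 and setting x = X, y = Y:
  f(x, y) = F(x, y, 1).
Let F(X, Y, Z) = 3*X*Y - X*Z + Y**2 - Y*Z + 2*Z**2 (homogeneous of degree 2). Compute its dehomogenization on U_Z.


f(x, y) = 3*x*y - x + y**2 - y + 2

On U_Z we set Z = 1. Each monomial c·X^i·Y^j·Z^k in F becomes c·x^i·y^j·1^k = c·x^i·y^j.
Substituting Z = 1: F(X, Y, 1) = 3*x*y - x + y**2 - y + 2.
Note: deg(f) ≤ deg(F) = 2; strict inequality happens when F is divisible by Z (lost terms).


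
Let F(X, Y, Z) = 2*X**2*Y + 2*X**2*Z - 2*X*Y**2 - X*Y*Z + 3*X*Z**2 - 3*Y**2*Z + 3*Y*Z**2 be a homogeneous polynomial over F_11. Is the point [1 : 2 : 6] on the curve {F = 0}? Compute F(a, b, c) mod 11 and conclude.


F(1,2,6) ≡ 6 (mod 11); P is NOT on the curve.

Evaluate F(1, 2, 6) term-by-term (mod 11).
  2*X**2*Y ↦ 2·1·2·1 = 4
  2*X**2*Z ↦ 2·1·1·6 = 12
  -2*X*Y**2 ↦ -2·1·4·1 = -8
  -X*Y*Z ↦ -1·1·2·6 = -12
  3*X*Z**2 ↦ 3·1·1·36 = 108
  -3*Y**2*Z ↦ -3·1·4·6 = -72
  3*Y*Z**2 ↦ 3·1·2·36 = 216
Sum: F(1, 2, 6) = (4) + (12) + (-8) + (-12) + (108) + (-72) + (216) = 248.
Reducing mod 11: 248 ≡ 6 (mod 11).
Since F(a, b, c) ≡ 6 ≠ 0 (mod 11), P does NOT lie on the curve.


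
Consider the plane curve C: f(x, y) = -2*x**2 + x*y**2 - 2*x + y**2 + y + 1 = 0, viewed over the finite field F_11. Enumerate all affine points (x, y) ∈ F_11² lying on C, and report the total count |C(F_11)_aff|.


Affine F_11-points: {(1, 1), (1, 4), (2, 0), (2, 7), (4, 1), (5, 2), (5, 7), (6, 4), (6, 10), (7, 2), (8, 0), (8, 6), (9, 6), (10, 10)}; count = 14.

For each of the 121 pairs (x, y) ∈ F_11², evaluate f(x, y) mod 11. Record the zeros.
  x = 0: [0↦1, 1↦3, 2↦7, 3↦2, 4↦10, 5↦9, 6↦10, 7↦2, 8↦7, 9↦3, 10↦1]  zeros at y ∈ ∅
  x = 1: [0↦8, 1↦0, 2↦7, 3↦7, 4↦0, 5↦8, 6↦9, 7↦3, 8↦1, 9↦3, 10↦9]  zeros at y ∈ {1, 4}
  x = 2: [0↦0, 1↦4, 2↦3, 3↦8, 4↦8, 5↦3, 6↦4, 7↦0, 8↦2, 9↦10, 10↦2]  zeros at y ∈ {0, 7}
  x = 3: [0↦10, 1↦4, 2↦6, 3↦5, 4↦1, 5↦5, 6↦6, 7↦4, 8↦10, 9↦2, 10↦2]  zeros at y ∈ ∅
  x = 4: [0↦5, 1↦0, 2↦5, 3↦9, 4↦1, 5↦3, 6↦4, 7↦4, 8↦3, 9↦1, 10↦9]  zeros at y ∈ {1}
  x = 5: [0↦7, 1↦3, 2↦0, 3↦9, 4↦8, 5↦8, 6↦9, 7↦0, 8↦3, 9↦7, 10↦1]  zeros at y ∈ {2, 7}
  x = 6: [0↦5, 1↦2, 2↦2, 3↦5, 4↦0, 5↦9, 6↦10, 7↦3, 8↦10, 9↦9, 10↦0]  zeros at y ∈ {4, 10}
  x = 7: [0↦10, 1↦8, 2↦0, 3↦8, 4↦10, 5↦6, 6↦7, 7↦2, 8↦2, 9↦7, 10↦6]  zeros at y ∈ {2}
  x = 8: [0↦0, 1↦10, 2↦5, 3↦7, 4↦5, 5↦10, 6↦0, 7↦8, 8↦1, 9↦1, 10↦8]  zeros at y ∈ {0, 6}
  x = 9: [0↦8, 1↦8, 2↦6, 3↦2, 4↦7, 5↦10, 6↦0, 7↦10, 8↦7, 9↦2, 10↦6]  zeros at y ∈ {6}
  x = 10: [0↦1, 1↦2, 2↦3, 3↦4, 4↦5, 5↦6, 6↦7, 7↦8, 8↦9, 9↦10, 10↦0]  zeros at y ∈ {10}
Collecting zeros: affine points = {(1, 1), (1, 4), (2, 0), (2, 7), (4, 1), (5, 2), (5, 7), (6, 4), (6, 10), (7, 2), (8, 0), (8, 6), (9, 6), (10, 10)}.
Total count |C(F_11)_aff| = 14.


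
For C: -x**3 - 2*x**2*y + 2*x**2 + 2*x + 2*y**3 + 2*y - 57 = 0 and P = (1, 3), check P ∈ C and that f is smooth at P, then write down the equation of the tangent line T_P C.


Tangent line at P: -9*x + 54*y - 153 = 0.

Step 1: f(1, 3) = 0, so P lies on C.
Step 2: partial derivatives
  f_x(x, y) = -3*x**2 - 4*x*y + 4*x + 2, f_y(x, y) = -2*x**2 + 6*y**2 + 2.
  f_x(P) = -9, f_y(P) = 54 (gradient nonzero, so P is smooth).
Step 3: tangent line at P: -9·(x − 1) + 54·(y − 3) = 0.
Expanding: -9*x + 54*y - 153 = 0.


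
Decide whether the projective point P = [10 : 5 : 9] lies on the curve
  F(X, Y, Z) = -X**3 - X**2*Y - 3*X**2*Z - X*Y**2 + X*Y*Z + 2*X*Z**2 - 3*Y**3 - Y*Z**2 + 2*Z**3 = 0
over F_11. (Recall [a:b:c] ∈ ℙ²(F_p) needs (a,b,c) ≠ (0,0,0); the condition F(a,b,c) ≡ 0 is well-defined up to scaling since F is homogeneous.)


F(10,5,9) ≡ 3 (mod 11); P is NOT on the curve.

Evaluate F(10, 5, 9) term-by-term (mod 11).
  -X**3 ↦ -1·1000·1·1 = -1000
  -X**2*Y ↦ -1·100·5·1 = -500
  -3*X**2*Z ↦ -3·100·1·9 = -2700
  -X*Y**2 ↦ -1·10·25·1 = -250
  X*Y*Z ↦ 1·10·5·9 = 450
  2*X*Z**2 ↦ 2·10·1·81 = 1620
  -3*Y**3 ↦ -3·1·125·1 = -375
  -Y*Z**2 ↦ -1·1·5·81 = -405
  2*Z**3 ↦ 2·1·1·729 = 1458
Sum: F(10, 5, 9) = (-1000) + (-500) + (-2700) + (-250) + (450) + (1620) + (-375) + (-405) + (1458) = -1702.
Reducing mod 11: -1702 ≡ 3 (mod 11).
Since F(a, b, c) ≡ 3 ≠ 0 (mod 11), P does NOT lie on the curve.


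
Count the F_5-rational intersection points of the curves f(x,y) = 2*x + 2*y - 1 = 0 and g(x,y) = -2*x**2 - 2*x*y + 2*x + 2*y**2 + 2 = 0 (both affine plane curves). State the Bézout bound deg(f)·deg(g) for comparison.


Common zeros: {(0, 3), (3, 0)}; count = 2; Bézout bound = 2.

deg(f) = 1, deg(g) = 2, so Bézout bound = 2.
Scan x ∈ F_5. For each x, list the y ∈ F_5 with f(x, y) ≡ 0 and those with g(x, y) ≡ 0 (mod 5); the common zeros in that column are the intersection.
  x = 0: f ≡ 0 at y ∈ {3}; g ≡ 0 at y ∈ {2, 3}; common: {3}.
  x = 1: f ≡ 0 at y ∈ {2}; g ≡ 0 at y ∈ ∅; common: ∅.
  x = 2: f ≡ 0 at y ∈ {1}; g ≡ 0 at y ∈ ∅; common: ∅.
  x = 3: f ≡ 0 at y ∈ {0}; g ≡ 0 at y ∈ {0, 3}; common: {0}.
  x = 4: f ≡ 0 at y ∈ {4}; g ≡ 0 at y ∈ {2}; common: ∅.
Collecting: common zeros = {(0, 3), (3, 0)}, so the count is 2.
Comparison with the Bézout bound: 2 ≤ 2 = deg(f)·deg(g), as expected for curves with no common component (the bound is attained).


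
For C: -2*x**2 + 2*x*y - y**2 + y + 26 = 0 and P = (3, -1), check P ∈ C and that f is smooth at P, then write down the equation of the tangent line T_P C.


Tangent line at P: -14*x + 9*y + 51 = 0.

Step 1: f(3, -1) = 0, so P lies on C.
Step 2: partial derivatives
  f_x(x, y) = -4*x + 2*y, f_y(x, y) = 2*x - 2*y + 1.
  f_x(P) = -14, f_y(P) = 9 (gradient nonzero, so P is smooth).
Step 3: tangent line at P: -14·(x − 3) + 9·(y − -1) = 0.
Expanding: -14*x + 9*y + 51 = 0.


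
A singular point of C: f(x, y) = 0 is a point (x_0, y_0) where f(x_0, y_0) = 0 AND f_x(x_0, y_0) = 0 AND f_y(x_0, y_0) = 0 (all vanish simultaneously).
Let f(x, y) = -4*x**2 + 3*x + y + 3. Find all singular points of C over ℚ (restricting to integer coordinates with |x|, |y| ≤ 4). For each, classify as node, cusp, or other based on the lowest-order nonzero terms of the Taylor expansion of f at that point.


No singular points in the scanned grid; C is smooth there.

Compute partial derivatives:
  f_x = 3 - 8*x.
  f_y = 1.
f_y = 1 is a nonzero constant, so f_y never vanishes: no point (x, y) can satisfy f = f_x = f_y = 0. In particular no (x, y) ∈ {−4, ..., 4}² is singular; the curve is smooth.


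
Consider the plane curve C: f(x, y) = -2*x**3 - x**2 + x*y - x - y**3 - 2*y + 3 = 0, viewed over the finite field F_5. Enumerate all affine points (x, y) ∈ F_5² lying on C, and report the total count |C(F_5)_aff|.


Affine F_5-points: {(0, 1), (0, 3), (2, 1), (4, 0)}; count = 4.

For each of the 25 pairs (x, y) ∈ F_5², evaluate f(x, y) mod 5. Record the zeros.
  x = 0: [0↦3, 1↦0, 2↦1, 3↦0, 4↦1]  zeros at y ∈ {1, 3}
  x = 1: [0↦4, 1↦2, 2↦4, 3↦4, 4↦1]  zeros at y ∈ ∅
  x = 2: [0↦1, 1↦0, 2↦3, 3↦4, 4↦2]  zeros at y ∈ {1}
  x = 3: [0↦2, 1↦2, 2↦1, 3↦3, 4↦2]  zeros at y ∈ ∅
  x = 4: [0↦0, 1↦1, 2↦1, 3↦4, 4↦4]  zeros at y ∈ {0}
Collecting zeros: affine points = {(0, 1), (0, 3), (2, 1), (4, 0)}.
Total count |C(F_5)_aff| = 4.


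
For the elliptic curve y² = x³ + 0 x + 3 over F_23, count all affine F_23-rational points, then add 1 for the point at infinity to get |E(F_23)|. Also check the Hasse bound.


Affine points = {(0, 7), (0, 16), (1, 2), (1, 21), (5, 6), (5, 17), (6, 9), (6, 14), (7, 1), (7, 22), (8, 3), (8, 20), (11, 0), (12, 11), (12, 12), (18, 4), (18, 19), (19, 10), (19, 13), (21, 8), (21, 15), (22, 5), (22, 18)}; affine count = 23; |E(F_23)| = 24.

Discriminant check: Δ ∝ 4a³ + 27b² = 4·0³ + 27·3² = 4·0 + 27·9 ≡ 13 (mod 23). Nonzero ⇒ E is nonsingular.
For each x ∈ F_23, compute rhs = x³ + 0·x + 3 mod 23, then count y ∈ F_23 with y² ≡ rhs.
  x = 0: rhs = 3, matching y values: 7, 16 (2 points).
  x = 1: rhs = 4, matching y values: 2, 21 (2 points).
  x = 2: rhs = 11, matching y values: none (0 points).
  x = 3: rhs = 7, matching y values: none (0 points).
  x = 4: rhs = 21, matching y values: none (0 points).
  x = 5: rhs = 13, matching y values: 6, 17 (2 points).
  x = 6: rhs = 12, matching y values: 9, 14 (2 points).
  x = 7: rhs = 1, matching y values: 1, 22 (2 points).
  x = 8: rhs = 9, matching y values: 3, 20 (2 points).
  x = 9: rhs = 19, matching y values: none (0 points).
  x = 10: rhs = 14, matching y values: none (0 points).
  x = 11: rhs = 0, matching y values: 0 (1 points).
  x = 12: rhs = 6, matching y values: 11, 12 (2 points).
  x = 13: rhs = 15, matching y values: none (0 points).
  x = 14: rhs = 10, matching y values: none (0 points).
  x = 15: rhs = 20, matching y values: none (0 points).
  x = 16: rhs = 5, matching y values: none (0 points).
  x = 17: rhs = 17, matching y values: none (0 points).
  x = 18: rhs = 16, matching y values: 4, 19 (2 points).
  x = 19: rhs = 8, matching y values: 10, 13 (2 points).
  x = 20: rhs = 22, matching y values: none (0 points).
  x = 21: rhs = 18, matching y values: 8, 15 (2 points).
  x = 22: rhs = 2, matching y values: 5, 18 (2 points).
Total affine count: 23.
Full point count |E(F_23)| = 23 + 1 = 24.
Hasse bound: |24 − (23+1)| = |0| = 0 ≤ 2√23 ≈ 9.5917 ✓.


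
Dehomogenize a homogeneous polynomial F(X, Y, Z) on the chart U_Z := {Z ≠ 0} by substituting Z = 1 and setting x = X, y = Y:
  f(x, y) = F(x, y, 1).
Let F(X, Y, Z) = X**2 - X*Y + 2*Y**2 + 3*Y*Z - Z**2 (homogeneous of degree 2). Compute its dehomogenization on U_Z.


f(x, y) = x**2 - x*y + 2*y**2 + 3*y - 1

On U_Z we set Z = 1. Each monomial c·X^i·Y^j·Z^k in F becomes c·x^i·y^j·1^k = c·x^i·y^j.
Substituting Z = 1: F(X, Y, 1) = x**2 - x*y + 2*y**2 + 3*y - 1.
Note: deg(f) ≤ deg(F) = 2; strict inequality happens when F is divisible by Z (lost terms).


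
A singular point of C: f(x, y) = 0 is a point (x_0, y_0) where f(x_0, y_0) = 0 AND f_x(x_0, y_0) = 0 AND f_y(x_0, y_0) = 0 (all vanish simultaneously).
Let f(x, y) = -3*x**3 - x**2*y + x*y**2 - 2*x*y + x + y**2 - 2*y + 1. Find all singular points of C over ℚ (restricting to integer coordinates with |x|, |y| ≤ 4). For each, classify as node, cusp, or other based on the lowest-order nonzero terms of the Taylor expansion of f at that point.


Singular points: {(0, 1)}; classification: node.

Compute partial derivatives:
  f_x = -9*x**2 - 2*x*y + y**2 - 2*y + 1.
  f_y = -x**2 + 2*x*y - 2*x + 2*y - 2.
Scan x_0 ∈ {−4, ..., 4}. For each x_0, f_y(x_0, y) is a polynomial in y; find its integer roots y ∈ {−4, ..., 4}, then test f_x and f at those candidates.
  x = -4: f_y(-4, y) = -6*y - 10; no integer root y with |y| ≤ 4.
  x = -3: f_y(-3, y) = -4*y - 5; no integer root y with |y| ≤ 4.
  x = -2: f_y(-2, y) = -2*y - 2; vanishes at y ∈ {-1}. (-2, -1): f_x = -36 ≠ 0.
  x = -1: f_y(-1, y) = -1; no integer root y with |y| ≤ 4.
  x = 0: f_y(0, y) = 2*y - 2; vanishes at y ∈ {1}. (0, 1): f_x = 0, f = 0 — SINGULAR.
  x = 1: f_y(1, y) = 4*y - 5; no integer root y with |y| ≤ 4.
  x = 2: f_y(2, y) = 6*y - 10; no integer root y with |y| ≤ 4.
  x = 3: f_y(3, y) = 8*y - 17; no integer root y with |y| ≤ 4.
  x = 4: f_y(4, y) = 10*y - 26; no integer root y with |y| ≤ 4.
Only singular point on the grid: (0, 1).
Classify: substitute x = 0 + u, y = 1 + v and expand: f = -3*u**3 - u**2*v - u**2 + u*v**2 + v**2.
No constant or linear terms (consistent with a singular point). Quadratic part: -u**2 + v**2. Cubic part: -3*u**3 - u**2*v + u*v**2.
The quadratic part v**2 - u**2 = (v − u)(v + u) splits into two distinct linear factors, so there are two distinct tangent lines y − 1 = ±(x − 0) — this is a node (ordinary double point).
Classification: node.


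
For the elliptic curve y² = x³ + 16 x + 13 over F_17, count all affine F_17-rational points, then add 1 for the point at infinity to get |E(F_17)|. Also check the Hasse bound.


Affine points = {(0, 8), (0, 9), (1, 8), (1, 9), (2, 6), (2, 11), (6, 6), (6, 11), (7, 3), (7, 14), (9, 6), (9, 11), (10, 0), (13, 2), (13, 15), (16, 8), (16, 9)}; affine count = 17; |E(F_17)| = 18.

Discriminant check: Δ ∝ 4a³ + 27b² = 4·16³ + 27·13² = 4·4096 + 27·169 ≡ 3 (mod 17). Nonzero ⇒ E is nonsingular.
For each x ∈ F_17, compute rhs = x³ + 16·x + 13 mod 17, then count y ∈ F_17 with y² ≡ rhs.
  x = 0: rhs = 13, matching y values: 8, 9 (2 points).
  x = 1: rhs = 13, matching y values: 8, 9 (2 points).
  x = 2: rhs = 2, matching y values: 6, 11 (2 points).
  x = 3: rhs = 3, matching y values: none (0 points).
  x = 4: rhs = 5, matching y values: none (0 points).
  x = 5: rhs = 14, matching y values: none (0 points).
  x = 6: rhs = 2, matching y values: 6, 11 (2 points).
  x = 7: rhs = 9, matching y values: 3, 14 (2 points).
  x = 8: rhs = 7, matching y values: none (0 points).
  x = 9: rhs = 2, matching y values: 6, 11 (2 points).
  x = 10: rhs = 0, matching y values: 0 (1 points).
  x = 11: rhs = 7, matching y values: none (0 points).
  x = 12: rhs = 12, matching y values: none (0 points).
  x = 13: rhs = 4, matching y values: 2, 15 (2 points).
  x = 14: rhs = 6, matching y values: none (0 points).
  x = 15: rhs = 7, matching y values: none (0 points).
  x = 16: rhs = 13, matching y values: 8, 9 (2 points).
Total affine count: 17.
Full point count |E(F_17)| = 17 + 1 = 18.
Hasse bound: |18 − (17+1)| = |0| = 0 ≤ 2√17 ≈ 8.2462 ✓.


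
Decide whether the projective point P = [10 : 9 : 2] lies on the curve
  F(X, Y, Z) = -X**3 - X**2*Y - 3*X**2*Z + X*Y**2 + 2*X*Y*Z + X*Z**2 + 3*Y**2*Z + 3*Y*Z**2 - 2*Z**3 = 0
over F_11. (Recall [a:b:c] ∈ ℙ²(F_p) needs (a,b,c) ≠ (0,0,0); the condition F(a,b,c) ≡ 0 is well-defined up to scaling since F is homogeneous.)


F(10,9,2) ≡ 3 (mod 11); P is NOT on the curve.

Evaluate F(10, 9, 2) term-by-term (mod 11).
  -X**3 ↦ -1·1000·1·1 = -1000
  -X**2*Y ↦ -1·100·9·1 = -900
  -3*X**2*Z ↦ -3·100·1·2 = -600
  X*Y**2 ↦ 1·10·81·1 = 810
  2*X*Y*Z ↦ 2·10·9·2 = 360
  X*Z**2 ↦ 1·10·1·4 = 40
  3*Y**2*Z ↦ 3·1·81·2 = 486
  3*Y*Z**2 ↦ 3·1·9·4 = 108
  -2*Z**3 ↦ -2·1·1·8 = -16
Sum: F(10, 9, 2) = (-1000) + (-900) + (-600) + (810) + (360) + (40) + (486) + (108) + (-16) = -712.
Reducing mod 11: -712 ≡ 3 (mod 11).
Since F(a, b, c) ≡ 3 ≠ 0 (mod 11), P does NOT lie on the curve.
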